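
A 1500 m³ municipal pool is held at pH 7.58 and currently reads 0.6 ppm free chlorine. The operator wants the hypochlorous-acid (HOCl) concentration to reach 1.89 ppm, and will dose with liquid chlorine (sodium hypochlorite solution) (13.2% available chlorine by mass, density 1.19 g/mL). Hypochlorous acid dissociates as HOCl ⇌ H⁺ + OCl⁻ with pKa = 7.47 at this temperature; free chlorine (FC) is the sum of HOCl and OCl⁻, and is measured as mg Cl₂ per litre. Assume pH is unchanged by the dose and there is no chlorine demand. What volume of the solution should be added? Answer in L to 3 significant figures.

Volume: 1500 m³ = 1,500,000 L.
[OCl⁻]/[HOCl] = 10^(pH − pKa) = 10^(7.58 − 7.47) = 1.288; fraction as HOCl = 1/(1 + 1.288) = 0.437.
Free chlorine required for 1.89 ppm HOCl: 1.89 / 0.437 = 4.325 ppm.
FC to add: 4.325 − 0.6 = 3.725 mg/L as Cl₂.
Cl₂ equivalent: 3.725 mg/L × 1,500,000 L = 5587 g.
Product at 13.2% available Cl: 5587 / 0.132 = 42,330 g.
Volume: 42,330 g ÷ 1.19 g/mL = 35,570 mL.

35.6 L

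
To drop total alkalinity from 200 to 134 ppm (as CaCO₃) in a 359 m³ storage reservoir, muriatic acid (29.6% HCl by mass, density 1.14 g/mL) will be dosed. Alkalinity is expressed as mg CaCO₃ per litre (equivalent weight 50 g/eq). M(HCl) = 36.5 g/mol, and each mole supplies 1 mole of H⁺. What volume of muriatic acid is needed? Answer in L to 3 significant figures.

51.3 L

Volume: 359 m³ = 359,000 L.
Alkalinity to neutralize: (200 − 134) = 66 mg/L as CaCO₃ × 359,000 L = 23,690 g as CaCO₃.
Equivalents of H⁺ required: 23,690 ÷ 50 g/eq = 473.9 eq = 473.9 mol HCl.
Mass of HCl: 473.9 × 36.5 = 17,300 g.
Mass of 29.6% solution: 17,300 / 0.296 = 58,430 g.
Volume: 58,430 g ÷ 1.14 g/mL = 51,260 mL.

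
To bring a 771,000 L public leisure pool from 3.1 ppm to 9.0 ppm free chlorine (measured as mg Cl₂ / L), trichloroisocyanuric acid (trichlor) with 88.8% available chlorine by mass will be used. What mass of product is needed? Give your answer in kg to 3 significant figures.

5.12 kg

Chlorine deficit: 9.0 − 3.1 = 5.9 ppm = 5.9 mg/L as Cl₂.
Cl₂ equivalent needed: 5.9 mg/L × 771,000 L = 4,549,000 mg = 4549 g.
Product at 88.8% available chlorine: 4549 / 0.888 = 5123 g.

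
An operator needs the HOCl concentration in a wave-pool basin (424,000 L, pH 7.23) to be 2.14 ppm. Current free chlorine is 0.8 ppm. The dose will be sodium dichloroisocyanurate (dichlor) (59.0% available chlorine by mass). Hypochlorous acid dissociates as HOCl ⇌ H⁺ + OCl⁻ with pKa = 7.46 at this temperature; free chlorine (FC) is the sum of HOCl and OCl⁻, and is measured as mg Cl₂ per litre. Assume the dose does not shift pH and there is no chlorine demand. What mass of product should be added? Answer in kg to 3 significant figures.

1.87 kg

[OCl⁻]/[HOCl] = 10^(pH − pKa) = 10^(7.23 − 7.46) = 0.5888; fraction as HOCl = 1/(1 + 0.5888) = 0.6294.
Free chlorine required for 2.14 ppm HOCl: 2.14 / 0.6294 = 3.4 ppm.
FC to add: 3.4 − 0.8 = 2.6 mg/L as Cl₂.
Cl₂ equivalent: 2.6 mg/L × 424,000 L = 1102 g.
Product at 59.0% available Cl: 1102 / 0.59 = 1869 g.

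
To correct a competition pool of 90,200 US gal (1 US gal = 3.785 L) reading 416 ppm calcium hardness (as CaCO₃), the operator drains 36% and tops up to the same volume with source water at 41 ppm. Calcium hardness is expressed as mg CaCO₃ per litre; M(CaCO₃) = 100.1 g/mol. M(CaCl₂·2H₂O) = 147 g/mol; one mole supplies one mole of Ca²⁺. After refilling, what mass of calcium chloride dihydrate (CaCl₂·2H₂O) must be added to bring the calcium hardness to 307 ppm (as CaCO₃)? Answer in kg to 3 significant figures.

13.0 kg

Volume: 90,200 US gal × 3.785 L/gal = 341,407 L.
After draining 36% and refilling: 416 × 0.64 + 41 × 0.36 = 281 ppm.
Deficit to target: 307 − 281 = 26 mg/L.
As CaCO₃: 26 mg/L × 341,407 L = 8877 g; ÷ 100.1 = 88.68 mol Ca²⁺.
Mass: 88.68 × 147 = 13,040 g.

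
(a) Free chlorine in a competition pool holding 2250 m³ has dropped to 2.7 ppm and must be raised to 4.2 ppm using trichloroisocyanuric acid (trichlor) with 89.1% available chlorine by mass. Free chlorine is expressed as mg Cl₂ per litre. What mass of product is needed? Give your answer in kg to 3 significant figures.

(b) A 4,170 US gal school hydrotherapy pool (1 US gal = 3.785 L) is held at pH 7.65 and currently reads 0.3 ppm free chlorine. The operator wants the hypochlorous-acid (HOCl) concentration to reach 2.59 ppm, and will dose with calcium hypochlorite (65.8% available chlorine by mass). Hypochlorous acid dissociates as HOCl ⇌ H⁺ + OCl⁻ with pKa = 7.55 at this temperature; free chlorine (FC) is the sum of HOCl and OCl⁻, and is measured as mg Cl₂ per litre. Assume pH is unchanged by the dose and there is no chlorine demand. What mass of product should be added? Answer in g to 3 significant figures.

(a) Volume: 2250 m³ = 2,250,000 L.
(a) Chlorine deficit: 4.2 − 2.7 = 1.5 ppm = 1.5 mg/L as Cl₂.
(a) Cl₂ equivalent needed: 1.5 mg/L × 2,250,000 L = 3,375,000 mg = 3375 g.
(a) Product at 89.1% available chlorine: 3375 / 0.891 = 3788 g.

(b) Volume: 4,170 US gal × 3.785 L/gal = 15,783 L.
(b) [OCl⁻]/[HOCl] = 10^(pH − pKa) = 10^(7.65 − 7.55) = 1.259; fraction as HOCl = 1/(1 + 1.259) = 0.4427.
(b) Free chlorine required for 2.59 ppm HOCl: 2.59 / 0.4427 = 5.851 ppm.
(b) FC to add: 5.851 − 0.3 = 5.551 mg/L as Cl₂.
(b) Cl₂ equivalent: 5.551 mg/L × 15,783 L = 87.61 g.
(b) Product at 65.8% available Cl: 87.61 / 0.658 = 133.1 g.

(a) 3.79 kg; (b) 133 g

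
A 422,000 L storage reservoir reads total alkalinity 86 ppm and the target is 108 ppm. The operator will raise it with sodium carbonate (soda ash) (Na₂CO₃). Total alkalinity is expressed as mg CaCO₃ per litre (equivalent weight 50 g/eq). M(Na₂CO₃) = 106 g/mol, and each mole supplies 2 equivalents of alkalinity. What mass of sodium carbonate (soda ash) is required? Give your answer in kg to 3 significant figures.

9.84 kg

Alkalinity to add: (108 − 86) = 22 mg/L as CaCO₃ × 422,000 L = 9284 g as CaCO₃.
Equivalents: 9284 g ÷ 50 g/eq = 185.7 eq.
Each mole of Na₂CO₃ supplies 2 eq, so 185.7 / 2 = 92.84 mol.
Mass: 92.84 mol × 106 g/mol = 9841 g.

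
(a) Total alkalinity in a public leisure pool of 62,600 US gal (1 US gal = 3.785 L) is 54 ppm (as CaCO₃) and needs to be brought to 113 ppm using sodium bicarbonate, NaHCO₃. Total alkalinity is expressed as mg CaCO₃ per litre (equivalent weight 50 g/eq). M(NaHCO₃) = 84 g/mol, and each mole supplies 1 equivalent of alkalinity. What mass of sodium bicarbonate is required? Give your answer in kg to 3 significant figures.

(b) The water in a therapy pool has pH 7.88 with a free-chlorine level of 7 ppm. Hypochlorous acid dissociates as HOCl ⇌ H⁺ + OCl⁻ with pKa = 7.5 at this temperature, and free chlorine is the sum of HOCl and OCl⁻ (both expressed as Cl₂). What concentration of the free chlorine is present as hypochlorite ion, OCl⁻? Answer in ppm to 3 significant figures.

(a) 23.5 kg; (b) 4.94 ppm

(a) Volume: 62,600 US gal × 3.785 L/gal = 236,941 L.
(a) Alkalinity to add: (113 − 54) = 59 mg/L as CaCO₃ × 236,941 L = 13,980 g as CaCO₃.
(a) Equivalents: 13,980 g ÷ 50 g/eq = 279.6 eq.
(a) NaHCO₃ supplies 1 eq per mole → 279.6 mol.
(a) Mass: 279.6 mol × 84 g/mol = 23,490 g.

(b) [OCl⁻]/[HOCl] = 10^(pH − pKa) = 10^(7.88 − 7.5) = 10^0.38 = 2.399.
(b) Fraction as HOCl = 1 / (1 + 2.399) = 0.2942.
(b) OCl⁻ = (1 − 0.2942) × 7 ppm = 4.94 ppm.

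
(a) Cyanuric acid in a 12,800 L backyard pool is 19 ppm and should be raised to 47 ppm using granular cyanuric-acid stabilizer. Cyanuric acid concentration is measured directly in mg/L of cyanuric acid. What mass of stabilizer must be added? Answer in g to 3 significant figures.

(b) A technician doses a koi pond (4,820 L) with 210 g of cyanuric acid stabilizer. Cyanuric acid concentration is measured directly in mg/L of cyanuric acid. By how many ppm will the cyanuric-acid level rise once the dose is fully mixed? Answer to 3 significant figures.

(a) 358 g; (b) 43.6 ppm

(a) CYA to add: (47 − 19) = 28 mg/L × 12,800 L = 358.4 g cyanuric acid.

(b) Rise: 210 g / 4,820 L × 1000 = 43.57 mg/L.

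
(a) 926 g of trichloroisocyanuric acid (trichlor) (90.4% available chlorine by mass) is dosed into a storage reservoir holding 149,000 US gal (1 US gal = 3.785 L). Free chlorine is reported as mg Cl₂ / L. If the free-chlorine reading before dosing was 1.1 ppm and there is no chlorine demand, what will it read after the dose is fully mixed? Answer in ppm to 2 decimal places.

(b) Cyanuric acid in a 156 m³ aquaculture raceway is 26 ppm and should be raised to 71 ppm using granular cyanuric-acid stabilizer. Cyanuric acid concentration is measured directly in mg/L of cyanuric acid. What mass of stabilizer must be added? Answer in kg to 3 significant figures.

(a) 2.58 ppm; (b) 7.02 kg

(a) Volume: 149,000 US gal × 3.785 L/gal = 563,965 L.
(a) Available chlorine delivered: 926 g × 0.904 = 837.1 g as Cl₂.
(a) Concentration rise: 837.1 g / 563,965 L = 1.484 mg/L = 1.48 ppm.
(a) Final FC: 1.1 + 1.48 = 2.58 ppm.

(b) Volume: 156 m³ = 156,000 L.
(b) CYA to add: (71 − 26) = 45 mg/L × 156,000 L = 7020 g cyanuric acid.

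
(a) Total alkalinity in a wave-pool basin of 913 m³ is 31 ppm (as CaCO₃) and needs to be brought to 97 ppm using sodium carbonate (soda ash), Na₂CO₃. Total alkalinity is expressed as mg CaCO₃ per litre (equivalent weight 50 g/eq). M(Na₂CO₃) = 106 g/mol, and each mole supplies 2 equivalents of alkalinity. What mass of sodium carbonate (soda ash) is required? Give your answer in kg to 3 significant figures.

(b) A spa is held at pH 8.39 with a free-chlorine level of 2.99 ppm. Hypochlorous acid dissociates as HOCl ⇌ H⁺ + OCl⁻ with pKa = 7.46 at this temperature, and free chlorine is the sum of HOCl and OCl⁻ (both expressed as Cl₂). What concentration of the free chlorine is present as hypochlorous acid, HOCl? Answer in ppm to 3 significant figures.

(a) 63.9 kg; (b) 0.314 ppm

(a) Volume: 913 m³ = 913,000 L.
(a) Alkalinity to add: (97 − 31) = 66 mg/L as CaCO₃ × 913,000 L = 60,260 g as CaCO₃.
(a) Equivalents: 60,260 g ÷ 50 g/eq = 1205 eq.
(a) Each mole of Na₂CO₃ supplies 2 eq, so 1205 / 2 = 602.6 mol.
(a) Mass: 602.6 mol × 106 g/mol = 63,870 g.

(b) [OCl⁻]/[HOCl] = 10^(pH − pKa) = 10^(8.39 − 7.46) = 10^0.93 = 8.511.
(b) Fraction as HOCl = 1 / (1 + 8.511) = 0.1051.
(b) HOCl = 0.1051 × 2.99 ppm = 0.3144 ppm.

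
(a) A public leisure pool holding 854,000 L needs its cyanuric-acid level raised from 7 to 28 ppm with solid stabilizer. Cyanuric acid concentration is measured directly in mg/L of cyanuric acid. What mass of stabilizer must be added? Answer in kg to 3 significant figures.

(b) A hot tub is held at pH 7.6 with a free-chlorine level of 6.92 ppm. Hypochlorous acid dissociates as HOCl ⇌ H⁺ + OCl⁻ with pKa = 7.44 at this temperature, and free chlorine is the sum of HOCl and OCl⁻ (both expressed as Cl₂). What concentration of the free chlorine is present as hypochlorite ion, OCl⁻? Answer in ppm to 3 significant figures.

(a) CYA to add: (28 − 7) = 21 mg/L × 854,000 L = 17,930 g cyanuric acid.

(b) [OCl⁻]/[HOCl] = 10^(pH − pKa) = 10^(7.6 − 7.44) = 10^0.16 = 1.445.
(b) Fraction as HOCl = 1 / (1 + 1.445) = 0.4089.
(b) OCl⁻ = (1 − 0.4089) × 6.92 ppm = 4.09 ppm.

(a) 17.9 kg; (b) 4.09 ppm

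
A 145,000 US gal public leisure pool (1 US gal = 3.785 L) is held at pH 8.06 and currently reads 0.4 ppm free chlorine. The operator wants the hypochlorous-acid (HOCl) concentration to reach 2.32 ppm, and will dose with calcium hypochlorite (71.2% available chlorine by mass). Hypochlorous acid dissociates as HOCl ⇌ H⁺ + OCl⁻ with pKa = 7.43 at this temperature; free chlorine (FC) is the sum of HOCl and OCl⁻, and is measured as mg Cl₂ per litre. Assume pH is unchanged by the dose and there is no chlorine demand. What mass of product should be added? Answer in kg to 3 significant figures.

9.11 kg

Volume: 145,000 US gal × 3.785 L/gal = 548,825 L.
[OCl⁻]/[HOCl] = 10^(pH − pKa) = 10^(8.06 − 7.43) = 4.266; fraction as HOCl = 1/(1 + 4.266) = 0.1899.
Free chlorine required for 2.32 ppm HOCl: 2.32 / 0.1899 = 12.22 ppm.
FC to add: 12.22 − 0.4 = 11.82 mg/L as Cl₂.
Cl₂ equivalent: 11.82 mg/L × 548,825 L = 6485 g.
Product at 71.2% available Cl: 6485 / 0.712 = 9109 g.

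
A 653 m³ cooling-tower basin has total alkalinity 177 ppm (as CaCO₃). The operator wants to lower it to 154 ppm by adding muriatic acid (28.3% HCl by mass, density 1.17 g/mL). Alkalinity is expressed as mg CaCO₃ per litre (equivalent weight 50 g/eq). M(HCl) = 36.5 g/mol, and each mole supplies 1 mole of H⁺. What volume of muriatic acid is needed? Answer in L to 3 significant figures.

33.1 L

Volume: 653 m³ = 653,000 L.
Alkalinity to neutralize: (177 − 154) = 23 mg/L as CaCO₃ × 653,000 L = 15,020 g as CaCO₃.
Equivalents of H⁺ required: 15,020 ÷ 50 g/eq = 300.4 eq = 300.4 mol HCl.
Mass of HCl: 300.4 × 36.5 = 10,960 g.
Mass of 28.3% solution: 10,960 / 0.283 = 38,740 g.
Volume: 38,740 g ÷ 1.17 g/mL = 33,110 mL.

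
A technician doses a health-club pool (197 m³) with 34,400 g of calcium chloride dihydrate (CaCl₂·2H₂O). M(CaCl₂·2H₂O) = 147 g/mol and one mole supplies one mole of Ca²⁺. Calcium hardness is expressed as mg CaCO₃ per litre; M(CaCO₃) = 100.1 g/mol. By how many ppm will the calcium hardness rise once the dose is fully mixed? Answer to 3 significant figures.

Volume: 197 m³ = 197,000 L.
Moles of Ca²⁺: 34,400 g ÷ 147 g/mol = 234 mol.
As CaCO₃: 234 mol × 100.1 g/mol = 23,420 g.
Rise: 23,420 g / 197,000 L × 1000 = 118.9 mg/L.

119 ppm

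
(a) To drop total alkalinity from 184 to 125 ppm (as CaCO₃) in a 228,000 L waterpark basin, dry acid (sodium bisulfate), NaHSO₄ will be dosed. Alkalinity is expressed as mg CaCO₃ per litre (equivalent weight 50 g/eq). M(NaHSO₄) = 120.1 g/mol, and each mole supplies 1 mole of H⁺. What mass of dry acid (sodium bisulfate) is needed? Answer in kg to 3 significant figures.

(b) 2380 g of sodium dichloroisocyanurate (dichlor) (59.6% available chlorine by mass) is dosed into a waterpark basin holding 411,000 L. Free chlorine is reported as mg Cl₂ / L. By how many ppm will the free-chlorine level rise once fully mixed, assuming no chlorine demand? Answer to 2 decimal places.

(a) 32.3 kg; (b) 3.45 ppm

(a) Alkalinity to neutralize: (184 − 125) = 59 mg/L as CaCO₃ × 228,000 L = 13,450 g as CaCO₃.
(a) Equivalents of H⁺ required: 13,450 ÷ 50 g/eq = 269 eq = 269 mol NaHSO₄.
(a) Mass of NaHSO₄: 269 × 120.1 = 32,310 g.

(b) Available chlorine delivered: 2380 g × 0.596 = 1418 g as Cl₂.
(b) Concentration rise: 1418 g / 411,000 L = 3.451 mg/L = 3.45 ppm.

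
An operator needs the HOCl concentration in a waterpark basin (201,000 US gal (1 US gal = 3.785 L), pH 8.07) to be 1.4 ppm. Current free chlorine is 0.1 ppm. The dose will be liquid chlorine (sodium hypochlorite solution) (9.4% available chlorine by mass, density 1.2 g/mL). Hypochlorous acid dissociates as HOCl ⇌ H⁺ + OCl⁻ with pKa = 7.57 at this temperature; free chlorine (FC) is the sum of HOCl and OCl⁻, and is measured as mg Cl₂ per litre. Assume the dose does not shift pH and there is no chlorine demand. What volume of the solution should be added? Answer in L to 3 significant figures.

38.6 L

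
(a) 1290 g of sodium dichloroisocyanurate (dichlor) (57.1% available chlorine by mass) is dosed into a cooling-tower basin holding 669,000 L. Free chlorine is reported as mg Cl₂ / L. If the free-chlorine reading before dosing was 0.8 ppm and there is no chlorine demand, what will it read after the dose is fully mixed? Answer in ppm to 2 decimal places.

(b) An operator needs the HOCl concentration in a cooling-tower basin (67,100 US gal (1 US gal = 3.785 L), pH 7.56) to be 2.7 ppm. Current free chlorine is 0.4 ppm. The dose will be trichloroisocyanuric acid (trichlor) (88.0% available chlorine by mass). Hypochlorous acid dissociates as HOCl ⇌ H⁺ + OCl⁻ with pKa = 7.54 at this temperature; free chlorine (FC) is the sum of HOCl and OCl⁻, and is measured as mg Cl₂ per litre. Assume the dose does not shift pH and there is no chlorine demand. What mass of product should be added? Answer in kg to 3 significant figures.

(a) 1.90 ppm; (b) 1.48 kg

(a) Available chlorine delivered: 1290 g × 0.571 = 736.6 g as Cl₂.
(a) Concentration rise: 736.6 g / 669,000 L = 1.101 mg/L = 1.10 ppm.
(a) Final FC: 0.8 + 1.10 = 1.90 ppm.

(b) Volume: 67,100 US gal × 3.785 L/gal = 253,974 L.
(b) [OCl⁻]/[HOCl] = 10^(pH − pKa) = 10^(7.56 − 7.54) = 1.047; fraction as HOCl = 1/(1 + 1.047) = 0.4885.
(b) Free chlorine required for 2.7 ppm HOCl: 2.7 / 0.4885 = 5.527 ppm.
(b) FC to add: 5.527 − 0.4 = 5.127 mg/L as Cl₂.
(b) Cl₂ equivalent: 5.127 mg/L × 253,974 L = 1302 g.
(b) Product at 88.0% available Cl: 1302 / 0.88 = 1480 g.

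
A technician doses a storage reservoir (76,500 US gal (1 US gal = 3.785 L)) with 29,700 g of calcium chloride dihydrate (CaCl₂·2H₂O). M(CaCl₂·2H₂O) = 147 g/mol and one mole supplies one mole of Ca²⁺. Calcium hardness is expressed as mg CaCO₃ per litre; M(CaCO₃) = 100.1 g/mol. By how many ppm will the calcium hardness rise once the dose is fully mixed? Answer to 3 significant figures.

Volume: 76,500 US gal × 3.785 L/gal = 289,552 L.
Moles of Ca²⁺: 29,700 g ÷ 147 g/mol = 202 mol.
As CaCO₃: 202 mol × 100.1 g/mol = 20,220 g.
Rise: 20,220 g / 289,552 L × 1000 = 69.85 mg/L.

69.8 ppm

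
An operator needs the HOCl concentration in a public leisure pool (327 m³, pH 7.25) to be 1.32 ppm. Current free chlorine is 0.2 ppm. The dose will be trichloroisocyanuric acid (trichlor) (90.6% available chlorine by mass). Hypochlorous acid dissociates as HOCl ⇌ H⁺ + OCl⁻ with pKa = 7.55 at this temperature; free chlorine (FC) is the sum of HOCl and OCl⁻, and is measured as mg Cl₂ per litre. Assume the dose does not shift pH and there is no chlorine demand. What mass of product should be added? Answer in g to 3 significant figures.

Volume: 327 m³ = 327,000 L.
[OCl⁻]/[HOCl] = 10^(pH − pKa) = 10^(7.25 − 7.55) = 0.5012; fraction as HOCl = 1/(1 + 0.5012) = 0.6661.
Free chlorine required for 1.32 ppm HOCl: 1.32 / 0.6661 = 1.982 ppm.
FC to add: 1.982 − 0.2 = 1.782 mg/L as Cl₂.
Cl₂ equivalent: 1.782 mg/L × 327,000 L = 582.6 g.
Product at 90.6% available Cl: 582.6 / 0.906 = 643 g.

643 g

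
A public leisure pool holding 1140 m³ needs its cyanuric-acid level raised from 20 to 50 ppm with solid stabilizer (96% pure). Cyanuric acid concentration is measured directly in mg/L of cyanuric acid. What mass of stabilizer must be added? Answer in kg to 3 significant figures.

35.6 kg

Volume: 1140 m³ = 1,140,000 L.
CYA to add: (50 − 20) = 30 mg/L × 1,140,000 L = 34,200 g cyanuric acid.
At 96% purity: 34,200 / 0.96 = 35,620 g product.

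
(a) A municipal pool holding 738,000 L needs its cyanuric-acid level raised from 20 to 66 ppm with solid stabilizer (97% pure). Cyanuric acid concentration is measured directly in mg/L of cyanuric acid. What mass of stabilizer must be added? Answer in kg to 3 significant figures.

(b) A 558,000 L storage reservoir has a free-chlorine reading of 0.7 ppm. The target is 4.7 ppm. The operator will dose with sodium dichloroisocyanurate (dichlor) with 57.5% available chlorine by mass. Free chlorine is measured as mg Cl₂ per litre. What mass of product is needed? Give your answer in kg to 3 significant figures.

(a) CYA to add: (66 − 20) = 46 mg/L × 738,000 L = 33,950 g cyanuric acid.
(a) At 97% purity: 33,950 / 0.97 = 35,000 g product.

(b) Chlorine deficit: 4.7 − 0.7 = 4 ppm = 4 mg/L as Cl₂.
(b) Cl₂ equivalent needed: 4 mg/L × 558,000 L = 2,232,000 mg = 2232 g.
(b) Product at 57.5% available chlorine: 2232 / 0.575 = 3882 g.

(a) 35.0 kg; (b) 3.88 kg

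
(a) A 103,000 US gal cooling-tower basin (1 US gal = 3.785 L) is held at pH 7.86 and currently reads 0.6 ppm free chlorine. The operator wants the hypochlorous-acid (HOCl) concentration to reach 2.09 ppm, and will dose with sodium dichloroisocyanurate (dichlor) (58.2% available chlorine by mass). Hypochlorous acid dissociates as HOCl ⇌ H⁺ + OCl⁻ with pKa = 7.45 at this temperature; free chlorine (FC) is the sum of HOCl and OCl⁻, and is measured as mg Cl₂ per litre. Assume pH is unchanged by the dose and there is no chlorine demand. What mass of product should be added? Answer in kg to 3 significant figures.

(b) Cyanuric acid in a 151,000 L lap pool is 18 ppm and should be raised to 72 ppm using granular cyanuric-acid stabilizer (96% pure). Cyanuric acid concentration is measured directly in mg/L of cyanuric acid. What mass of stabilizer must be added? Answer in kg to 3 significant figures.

(a) 4.60 kg; (b) 8.49 kg

(a) Volume: 103,000 US gal × 3.785 L/gal = 389,855 L.
(a) [OCl⁻]/[HOCl] = 10^(pH − pKa) = 10^(7.86 − 7.45) = 2.57; fraction as HOCl = 1/(1 + 2.57) = 0.2801.
(a) Free chlorine required for 2.09 ppm HOCl: 2.09 / 0.2801 = 7.462 ppm.
(a) FC to add: 7.462 − 0.6 = 6.862 mg/L as Cl₂.
(a) Cl₂ equivalent: 6.862 mg/L × 389,855 L = 2675 g.
(a) Product at 58.2% available Cl: 2675 / 0.582 = 4597 g.

(b) CYA to add: (72 − 18) = 54 mg/L × 151,000 L = 8154 g cyanuric acid.
(b) At 96% purity: 8154 / 0.96 = 8494 g product.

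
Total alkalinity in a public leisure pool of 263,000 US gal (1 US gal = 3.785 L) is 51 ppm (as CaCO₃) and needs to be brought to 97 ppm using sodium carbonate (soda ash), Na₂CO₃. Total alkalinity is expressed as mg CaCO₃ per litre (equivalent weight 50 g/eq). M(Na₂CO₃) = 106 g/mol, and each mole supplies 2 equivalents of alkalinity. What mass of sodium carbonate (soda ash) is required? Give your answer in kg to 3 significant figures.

Volume: 263,000 US gal × 3.785 L/gal = 995,455 L.
Alkalinity to add: (97 − 51) = 46 mg/L as CaCO₃ × 995,455 L = 45,790 g as CaCO₃.
Equivalents: 45,790 g ÷ 50 g/eq = 915.8 eq.
Each mole of Na₂CO₃ supplies 2 eq, so 915.8 / 2 = 457.9 mol.
Mass: 457.9 mol × 106 g/mol = 48,540 g.

48.5 kg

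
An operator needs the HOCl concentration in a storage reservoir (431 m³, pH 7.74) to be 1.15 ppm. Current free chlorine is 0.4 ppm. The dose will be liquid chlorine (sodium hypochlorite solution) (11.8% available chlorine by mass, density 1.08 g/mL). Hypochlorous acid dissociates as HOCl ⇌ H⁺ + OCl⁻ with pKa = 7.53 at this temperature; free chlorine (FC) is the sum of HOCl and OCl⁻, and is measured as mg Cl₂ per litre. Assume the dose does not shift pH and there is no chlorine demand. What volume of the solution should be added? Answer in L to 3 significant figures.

8.84 L

Volume: 431 m³ = 431,000 L.
[OCl⁻]/[HOCl] = 10^(pH − pKa) = 10^(7.74 − 7.53) = 1.622; fraction as HOCl = 1/(1 + 1.622) = 0.3814.
Free chlorine required for 1.15 ppm HOCl: 1.15 / 0.3814 = 3.015 ppm.
FC to add: 3.015 − 0.4 = 2.615 mg/L as Cl₂.
Cl₂ equivalent: 2.615 mg/L × 431,000 L = 1127 g.
Product at 11.8% available Cl: 1127 / 0.118 = 9552 g.
Volume: 9552 g ÷ 1.08 g/mL = 8844 mL.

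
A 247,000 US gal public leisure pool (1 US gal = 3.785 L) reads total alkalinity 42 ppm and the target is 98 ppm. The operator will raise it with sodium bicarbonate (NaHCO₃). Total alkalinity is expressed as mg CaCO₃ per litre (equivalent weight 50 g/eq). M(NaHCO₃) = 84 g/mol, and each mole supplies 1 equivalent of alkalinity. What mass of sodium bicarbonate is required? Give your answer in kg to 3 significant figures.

88.0 kg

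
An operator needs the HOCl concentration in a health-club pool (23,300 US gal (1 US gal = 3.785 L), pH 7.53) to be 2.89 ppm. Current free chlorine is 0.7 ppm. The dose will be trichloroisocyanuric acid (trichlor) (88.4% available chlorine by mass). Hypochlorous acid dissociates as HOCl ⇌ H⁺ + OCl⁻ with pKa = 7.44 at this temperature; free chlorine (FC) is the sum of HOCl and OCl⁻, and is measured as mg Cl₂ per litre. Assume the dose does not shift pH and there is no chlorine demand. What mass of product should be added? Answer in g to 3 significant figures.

573 g

Volume: 23,300 US gal × 3.785 L/gal = 88,190 L.
[OCl⁻]/[HOCl] = 10^(pH − pKa) = 10^(7.53 − 7.44) = 1.23; fraction as HOCl = 1/(1 + 1.23) = 0.4484.
Free chlorine required for 2.89 ppm HOCl: 2.89 / 0.4484 = 6.445 ppm.
FC to add: 6.445 − 0.7 = 5.745 mg/L as Cl₂.
Cl₂ equivalent: 5.745 mg/L × 88,190 L = 506.7 g.
Product at 88.4% available Cl: 506.7 / 0.884 = 573.2 g.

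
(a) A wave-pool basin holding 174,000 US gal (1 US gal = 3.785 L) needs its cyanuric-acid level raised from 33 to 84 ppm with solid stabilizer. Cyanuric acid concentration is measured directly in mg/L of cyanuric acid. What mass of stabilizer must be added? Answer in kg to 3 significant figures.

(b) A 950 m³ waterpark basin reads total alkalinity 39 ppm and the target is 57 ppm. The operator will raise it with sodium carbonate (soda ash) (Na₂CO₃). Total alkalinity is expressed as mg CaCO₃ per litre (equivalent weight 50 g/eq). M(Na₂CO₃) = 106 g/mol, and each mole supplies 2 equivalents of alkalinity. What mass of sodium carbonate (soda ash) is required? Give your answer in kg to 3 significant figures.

(a) 33.6 kg; (b) 18.1 kg

(a) Volume: 174,000 US gal × 3.785 L/gal = 658,590 L.
(a) CYA to add: (84 − 33) = 51 mg/L × 658,590 L = 33,590 g cyanuric acid.

(b) Volume: 950 m³ = 950,000 L.
(b) Alkalinity to add: (57 − 39) = 18 mg/L as CaCO₃ × 950,000 L = 17,100 g as CaCO₃.
(b) Equivalents: 17,100 g ÷ 50 g/eq = 342 eq.
(b) Each mole of Na₂CO₃ supplies 2 eq, so 342 / 2 = 171 mol.
(b) Mass: 171 mol × 106 g/mol = 18,130 g.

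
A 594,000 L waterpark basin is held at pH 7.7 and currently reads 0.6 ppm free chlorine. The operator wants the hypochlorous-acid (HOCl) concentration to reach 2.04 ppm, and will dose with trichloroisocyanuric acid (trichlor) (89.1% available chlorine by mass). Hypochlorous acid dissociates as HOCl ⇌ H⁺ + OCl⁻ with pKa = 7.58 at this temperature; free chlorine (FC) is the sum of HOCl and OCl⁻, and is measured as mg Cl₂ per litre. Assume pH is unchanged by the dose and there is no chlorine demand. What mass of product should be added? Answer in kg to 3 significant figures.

2.75 kg

[OCl⁻]/[HOCl] = 10^(pH − pKa) = 10^(7.7 − 7.58) = 1.318; fraction as HOCl = 1/(1 + 1.318) = 0.4314.
Free chlorine required for 2.04 ppm HOCl: 2.04 / 0.4314 = 4.729 ppm.
FC to add: 4.729 − 0.6 = 4.129 mg/L as Cl₂.
Cl₂ equivalent: 4.129 mg/L × 594,000 L = 2453 g.
Product at 89.1% available Cl: 2453 / 0.891 = 2753 g.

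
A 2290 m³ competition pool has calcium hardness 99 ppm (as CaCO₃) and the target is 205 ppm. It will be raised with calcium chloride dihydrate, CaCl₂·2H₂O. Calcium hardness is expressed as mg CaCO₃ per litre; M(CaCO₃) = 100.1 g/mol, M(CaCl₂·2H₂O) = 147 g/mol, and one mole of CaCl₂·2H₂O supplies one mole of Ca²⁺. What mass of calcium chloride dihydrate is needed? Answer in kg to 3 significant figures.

356 kg

Volume: 2290 m³ = 2,290,000 L.
Hardness to add: (205 − 99) = 106 mg/L as CaCO₃ × 2,290,000 L = 242,700 g as CaCO₃.
Moles of Ca²⁺ (1 mol Ca²⁺ ≡ 1 mol CaCO₃): 242,700 / 100.1 g/mol = 2425 mol.
Mass of CaCl₂·2H₂O: 2425 × 147 = 356,500 g.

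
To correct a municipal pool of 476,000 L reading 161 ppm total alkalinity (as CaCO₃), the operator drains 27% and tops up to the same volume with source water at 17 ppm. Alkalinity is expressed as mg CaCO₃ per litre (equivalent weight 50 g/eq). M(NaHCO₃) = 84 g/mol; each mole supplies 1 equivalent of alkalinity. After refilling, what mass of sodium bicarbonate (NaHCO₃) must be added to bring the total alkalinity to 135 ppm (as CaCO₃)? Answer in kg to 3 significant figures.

After draining 27% and refilling: 161 × 0.73 + 17 × 0.27 = 122.12 ppm.
Deficit to target: 135 − 122.12 = 12.88 mg/L.
As CaCO₃: 12.88 mg/L × 476,000 L = 6131 g; ÷ 50 g/eq ÷ 1 = 122.6 mol NaHCO₃.
Mass: 122.6 × 84 = 10,300 g.

10.3 kg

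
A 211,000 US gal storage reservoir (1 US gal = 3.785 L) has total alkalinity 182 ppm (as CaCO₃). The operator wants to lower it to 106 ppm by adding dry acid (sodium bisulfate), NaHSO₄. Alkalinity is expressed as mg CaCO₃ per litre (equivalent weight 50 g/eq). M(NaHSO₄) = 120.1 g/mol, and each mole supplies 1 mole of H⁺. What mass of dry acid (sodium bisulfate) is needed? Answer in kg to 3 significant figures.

146 kg

Volume: 211,000 US gal × 3.785 L/gal = 798,635 L.
Alkalinity to neutralize: (182 − 106) = 76 mg/L as CaCO₃ × 798,635 L = 60,700 g as CaCO₃.
Equivalents of H⁺ required: 60,700 ÷ 50 g/eq = 1214 eq = 1214 mol NaHSO₄.
Mass of NaHSO₄: 1214 × 120.1 = 145,800 g.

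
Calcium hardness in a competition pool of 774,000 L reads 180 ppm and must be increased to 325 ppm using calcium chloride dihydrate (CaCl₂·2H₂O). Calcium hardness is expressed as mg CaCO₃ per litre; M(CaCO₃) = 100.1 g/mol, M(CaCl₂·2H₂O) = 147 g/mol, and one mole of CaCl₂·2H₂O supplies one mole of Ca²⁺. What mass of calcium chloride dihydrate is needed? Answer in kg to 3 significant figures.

165 kg

Hardness to add: (325 − 180) = 145 mg/L as CaCO₃ × 774,000 L = 112,200 g as CaCO₃.
Moles of Ca²⁺ (1 mol Ca²⁺ ≡ 1 mol CaCO₃): 112,200 / 100.1 g/mol = 1121 mol.
Mass of CaCl₂·2H₂O: 1121 × 147 = 164,800 g.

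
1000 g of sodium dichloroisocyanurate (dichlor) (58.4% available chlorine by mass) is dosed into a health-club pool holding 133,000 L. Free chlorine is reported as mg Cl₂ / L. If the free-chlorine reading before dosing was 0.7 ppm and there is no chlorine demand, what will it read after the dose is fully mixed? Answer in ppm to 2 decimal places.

5.09 ppm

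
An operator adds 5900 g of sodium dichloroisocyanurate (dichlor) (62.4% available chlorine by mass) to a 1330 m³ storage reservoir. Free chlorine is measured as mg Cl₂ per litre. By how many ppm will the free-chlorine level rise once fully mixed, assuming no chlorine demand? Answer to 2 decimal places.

2.77 ppm

Volume: 1330 m³ = 1,330,000 L.
Available chlorine delivered: 5900 g × 0.624 = 3682 g as Cl₂.
Concentration rise: 3682 g / 1,330,000 L = 2.768 mg/L = 2.77 ppm.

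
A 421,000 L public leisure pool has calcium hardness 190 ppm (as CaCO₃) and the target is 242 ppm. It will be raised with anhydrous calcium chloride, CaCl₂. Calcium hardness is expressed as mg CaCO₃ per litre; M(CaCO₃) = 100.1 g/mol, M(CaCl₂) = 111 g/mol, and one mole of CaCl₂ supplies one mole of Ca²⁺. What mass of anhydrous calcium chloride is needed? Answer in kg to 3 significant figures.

Hardness to add: (242 − 190) = 52 mg/L as CaCO₃ × 421,000 L = 21,890 g as CaCO₃.
Moles of Ca²⁺ (1 mol Ca²⁺ ≡ 1 mol CaCO₃): 21,890 / 100.1 g/mol = 218.7 mol.
Mass of CaCl₂: 218.7 × 111 = 24,280 g.

24.3 kg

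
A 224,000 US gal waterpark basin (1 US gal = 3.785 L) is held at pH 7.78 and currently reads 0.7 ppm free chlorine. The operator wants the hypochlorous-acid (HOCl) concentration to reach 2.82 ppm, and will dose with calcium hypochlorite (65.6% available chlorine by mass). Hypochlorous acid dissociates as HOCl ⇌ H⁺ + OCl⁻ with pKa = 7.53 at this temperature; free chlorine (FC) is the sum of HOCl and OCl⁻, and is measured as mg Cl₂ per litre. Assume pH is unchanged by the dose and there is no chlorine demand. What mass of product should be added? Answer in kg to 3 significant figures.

Volume: 224,000 US gal × 3.785 L/gal = 847,840 L.
[OCl⁻]/[HOCl] = 10^(pH − pKa) = 10^(7.78 − 7.53) = 1.778; fraction as HOCl = 1/(1 + 1.778) = 0.3599.
Free chlorine required for 2.82 ppm HOCl: 2.82 / 0.3599 = 7.835 ppm.
FC to add: 7.835 − 0.7 = 7.135 mg/L as Cl₂.
Cl₂ equivalent: 7.135 mg/L × 847,840 L = 6049 g.
Product at 65.6% available Cl: 6049 / 0.656 = 9221 g.

9.22 kg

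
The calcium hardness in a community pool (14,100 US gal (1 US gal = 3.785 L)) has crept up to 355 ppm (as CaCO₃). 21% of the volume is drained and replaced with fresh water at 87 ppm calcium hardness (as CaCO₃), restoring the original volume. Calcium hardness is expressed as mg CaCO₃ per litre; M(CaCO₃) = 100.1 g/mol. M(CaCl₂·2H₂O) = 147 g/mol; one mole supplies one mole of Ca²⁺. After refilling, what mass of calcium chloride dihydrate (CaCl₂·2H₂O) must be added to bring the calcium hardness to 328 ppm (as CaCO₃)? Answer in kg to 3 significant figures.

2.29 kg

Volume: 14,100 US gal × 3.785 L/gal = 53,368 L.
After draining 21% and refilling: 355 × 0.79 + 87 × 0.21 = 298.72 ppm.
Deficit to target: 328 − 298.72 = 29.28 mg/L.
As CaCO₃: 29.28 mg/L × 53,368 L = 1563 g; ÷ 100.1 = 15.61 mol Ca²⁺.
Mass: 15.61 × 147 = 2295 g.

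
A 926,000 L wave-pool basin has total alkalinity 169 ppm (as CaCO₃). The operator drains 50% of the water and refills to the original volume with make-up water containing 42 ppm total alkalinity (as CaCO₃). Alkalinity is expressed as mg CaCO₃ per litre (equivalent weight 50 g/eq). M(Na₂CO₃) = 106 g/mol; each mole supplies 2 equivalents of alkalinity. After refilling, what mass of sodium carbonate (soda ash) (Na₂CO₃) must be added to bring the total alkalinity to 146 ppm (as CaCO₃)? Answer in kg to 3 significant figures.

39.8 kg

After draining 50% and refilling: 169 × 0.50 + 42 × 0.50 = 105.5 ppm.
Deficit to target: 146 − 105.5 = 40.5 mg/L.
As CaCO₃: 40.5 mg/L × 926,000 L = 37,500 g; ÷ 50 g/eq ÷ 2 = 375 mol Na₂CO₃.
Mass: 375 × 106 = 39,750 g.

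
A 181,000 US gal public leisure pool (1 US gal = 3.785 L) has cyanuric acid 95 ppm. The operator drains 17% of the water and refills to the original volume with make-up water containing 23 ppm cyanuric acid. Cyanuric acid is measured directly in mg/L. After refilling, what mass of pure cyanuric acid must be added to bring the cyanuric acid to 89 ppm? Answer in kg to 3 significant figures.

4.27 kg

Volume: 181,000 US gal × 3.785 L/gal = 685,085 L.
After draining 17% and refilling: 95 × 0.83 + 23 × 0.17 = 82.76 ppm.
Deficit to target: 89 − 82.76 = 6.24 mg/L.
Mass: 6.24 mg/L × 685,085 L = 4275 g cyanuric acid.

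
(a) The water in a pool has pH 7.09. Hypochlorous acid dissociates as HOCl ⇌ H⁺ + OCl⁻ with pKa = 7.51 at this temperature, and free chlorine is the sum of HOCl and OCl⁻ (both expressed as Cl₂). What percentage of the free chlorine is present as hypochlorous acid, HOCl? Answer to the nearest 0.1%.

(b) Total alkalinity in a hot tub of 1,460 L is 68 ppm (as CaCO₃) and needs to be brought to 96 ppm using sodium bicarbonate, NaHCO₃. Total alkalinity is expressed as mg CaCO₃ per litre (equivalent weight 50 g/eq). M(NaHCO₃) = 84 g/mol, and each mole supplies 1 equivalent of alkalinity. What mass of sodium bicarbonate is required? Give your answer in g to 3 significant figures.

(a) 72.5%; (b) 68.7 g

(a) [OCl⁻]/[HOCl] = 10^(pH − pKa) = 10^(7.09 − 7.51) = 10^-0.42 = 0.3802.
(a) Fraction as HOCl = 1 / (1 + 0.3802) = 0.7245.

(b) Alkalinity to add: (96 − 68) = 28 mg/L as CaCO₃ × 1,460 L = 40.88 g as CaCO₃.
(b) Equivalents: 40.88 g ÷ 50 g/eq = 0.8176 eq.
(b) NaHCO₃ supplies 1 eq per mole → 0.8176 mol.
(b) Mass: 0.8176 mol × 84 g/mol = 68.68 g.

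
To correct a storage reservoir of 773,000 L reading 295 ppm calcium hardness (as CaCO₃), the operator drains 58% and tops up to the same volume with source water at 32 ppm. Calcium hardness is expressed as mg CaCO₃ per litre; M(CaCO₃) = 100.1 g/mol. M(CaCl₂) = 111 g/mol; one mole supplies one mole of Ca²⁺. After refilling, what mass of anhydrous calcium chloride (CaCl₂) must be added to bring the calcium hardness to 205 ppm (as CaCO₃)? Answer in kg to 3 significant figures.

53.6 kg

After draining 58% and refilling: 295 × 0.42 + 32 × 0.58 = 142.46 ppm.
Deficit to target: 205 − 142.46 = 62.54 mg/L.
As CaCO₃: 62.54 mg/L × 773,000 L = 48,340 g; ÷ 100.1 = 483 mol Ca²⁺.
Mass: 483 × 111 = 53,610 g.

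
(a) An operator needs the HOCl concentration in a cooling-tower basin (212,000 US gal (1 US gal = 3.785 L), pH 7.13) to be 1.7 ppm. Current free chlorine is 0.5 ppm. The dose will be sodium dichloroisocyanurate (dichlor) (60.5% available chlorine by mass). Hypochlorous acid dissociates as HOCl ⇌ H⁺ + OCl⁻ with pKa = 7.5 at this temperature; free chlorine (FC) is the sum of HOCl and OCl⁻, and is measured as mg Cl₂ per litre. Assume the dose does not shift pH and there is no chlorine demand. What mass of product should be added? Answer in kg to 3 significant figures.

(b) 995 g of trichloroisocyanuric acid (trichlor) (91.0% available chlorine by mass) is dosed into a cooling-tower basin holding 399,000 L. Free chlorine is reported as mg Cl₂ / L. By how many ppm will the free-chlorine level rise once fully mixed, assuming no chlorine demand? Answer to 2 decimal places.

(a) Volume: 212,000 US gal × 3.785 L/gal = 802,420 L.
(a) [OCl⁻]/[HOCl] = 10^(pH − pKa) = 10^(7.13 − 7.5) = 0.4266; fraction as HOCl = 1/(1 + 0.4266) = 0.701.
(a) Free chlorine required for 1.7 ppm HOCl: 1.7 / 0.701 = 2.425 ppm.
(a) FC to add: 2.425 − 0.5 = 1.925 mg/L as Cl₂.
(a) Cl₂ equivalent: 1.925 mg/L × 802,420 L = 1545 g.
(a) Product at 60.5% available Cl: 1545 / 0.605 = 2553 g.

(b) Available chlorine delivered: 995 g × 0.91 = 905.5 g as Cl₂.
(b) Concentration rise: 905.5 g / 399,000 L = 2.269 mg/L = 2.27 ppm.

(a) 2.55 kg; (b) 2.27 ppm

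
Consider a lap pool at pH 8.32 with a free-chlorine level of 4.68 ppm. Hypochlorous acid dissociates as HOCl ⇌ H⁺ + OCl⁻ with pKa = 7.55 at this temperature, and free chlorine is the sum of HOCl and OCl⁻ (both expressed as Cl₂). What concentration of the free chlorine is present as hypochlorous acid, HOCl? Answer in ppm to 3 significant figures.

0.679 ppm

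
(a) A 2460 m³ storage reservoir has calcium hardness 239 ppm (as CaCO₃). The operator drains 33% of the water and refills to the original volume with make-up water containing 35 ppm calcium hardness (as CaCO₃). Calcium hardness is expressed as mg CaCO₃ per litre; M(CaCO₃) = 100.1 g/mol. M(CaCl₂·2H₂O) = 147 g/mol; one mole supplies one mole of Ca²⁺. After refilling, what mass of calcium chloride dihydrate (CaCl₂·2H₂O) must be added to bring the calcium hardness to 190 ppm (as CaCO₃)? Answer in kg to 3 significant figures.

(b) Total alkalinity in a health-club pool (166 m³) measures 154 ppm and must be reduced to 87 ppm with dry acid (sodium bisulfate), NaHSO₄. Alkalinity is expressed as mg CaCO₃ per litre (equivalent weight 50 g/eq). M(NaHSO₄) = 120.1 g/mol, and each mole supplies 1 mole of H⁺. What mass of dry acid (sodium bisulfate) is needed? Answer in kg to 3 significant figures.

(a) 66.2 kg; (b) 26.7 kg

(a) Volume: 2460 m³ = 2,460,000 L.
(a) After draining 33% and refilling: 239 × 0.67 + 35 × 0.33 = 171.68 ppm.
(a) Deficit to target: 190 − 171.68 = 18.32 mg/L.
(a) As CaCO₃: 18.32 mg/L × 2,460,000 L = 45,070 g; ÷ 100.1 = 450.2 mol Ca²⁺.
(a) Mass: 450.2 × 147 = 66,180 g.

(b) Volume: 166 m³ = 166,000 L.
(b) Alkalinity to neutralize: (154 − 87) = 67 mg/L as CaCO₃ × 166,000 L = 11,120 g as CaCO₃.
(b) Equivalents of H⁺ required: 11,120 ÷ 50 g/eq = 222.4 eq = 222.4 mol NaHSO₄.
(b) Mass of NaHSO₄: 222.4 × 120.1 = 26,720 g.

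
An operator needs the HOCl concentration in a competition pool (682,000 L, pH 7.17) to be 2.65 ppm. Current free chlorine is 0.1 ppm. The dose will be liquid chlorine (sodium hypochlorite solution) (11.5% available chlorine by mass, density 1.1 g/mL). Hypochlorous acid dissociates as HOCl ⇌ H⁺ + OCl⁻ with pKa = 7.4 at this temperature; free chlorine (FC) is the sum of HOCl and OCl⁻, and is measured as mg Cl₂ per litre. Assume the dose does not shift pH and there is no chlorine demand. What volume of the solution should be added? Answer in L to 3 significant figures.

22.2 L

[OCl⁻]/[HOCl] = 10^(pH − pKa) = 10^(7.17 − 7.4) = 0.5888; fraction as HOCl = 1/(1 + 0.5888) = 0.6294.
Free chlorine required for 2.65 ppm HOCl: 2.65 / 0.6294 = 4.21 ppm.
FC to add: 4.21 − 0.1 = 4.11 mg/L as Cl₂.
Cl₂ equivalent: 4.11 mg/L × 682,000 L = 2803 g.
Product at 11.5% available Cl: 2803 / 0.115 = 24,380 g.
Volume: 24,380 g ÷ 1.1 g/mL = 22,160 mL.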